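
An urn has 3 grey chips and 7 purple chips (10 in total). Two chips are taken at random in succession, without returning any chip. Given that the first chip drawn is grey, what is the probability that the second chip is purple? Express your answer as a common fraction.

After removing 1 grey, the urn has 7 purple out of 9 remaining.
P(second is purple | given) = 7/9 ≈ 0.7778.

7/9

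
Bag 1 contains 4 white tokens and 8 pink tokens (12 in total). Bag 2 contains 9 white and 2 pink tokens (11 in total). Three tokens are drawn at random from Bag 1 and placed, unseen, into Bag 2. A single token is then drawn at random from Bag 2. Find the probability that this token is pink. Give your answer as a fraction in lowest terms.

Condition on how many of the transferred tokens are pink (from Bag 1: 8 pink of 12; then Bag 2 has 14 total).
  0 pink: C(8,0)C(4,3)/C(12,3) = 1/55; then P = 2/14
  1 pink: C(8,1)C(4,2)/C(12,3) = 12/55; then P = 3/14
  2 pink: C(8,2)C(4,1)/C(12,3) = 28/55; then P = 4/14
  3 pink: C(8,3)C(4,0)/C(12,3) = 14/55; then P = 5/14
P(pink from Bag 2) = 2/7 ≈ 0.2857.

2/7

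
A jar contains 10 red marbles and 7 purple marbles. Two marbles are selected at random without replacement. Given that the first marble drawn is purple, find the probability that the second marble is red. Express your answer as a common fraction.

After removing 1 purple, the jar has 10 red out of 16 remaining.
P(second is red | given) = 10/16 = 5/8 ≈ 0.6250.

5/8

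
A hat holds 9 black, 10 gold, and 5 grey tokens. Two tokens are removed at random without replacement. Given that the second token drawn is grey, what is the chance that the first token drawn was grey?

P(first=grey and the second token drawn is grey) = (5/24)·(4/23) = 5/138.
P(the second token drawn is grey) = Σ over first color = 15/184 + 25/276 + 5/138 = 5/24.
By Bayes, P(first=grey | the second token drawn is grey) = 5/138 / 5/24 = 4/23 ≈ 0.1739.

4/23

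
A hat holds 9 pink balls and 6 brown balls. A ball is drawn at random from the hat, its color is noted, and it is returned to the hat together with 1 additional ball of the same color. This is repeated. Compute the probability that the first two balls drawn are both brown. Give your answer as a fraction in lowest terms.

After a brown draw the hat holds 7 brown out of 16.
P = (6/15)·(7/16) = 7/40 ≈ 0.1750.

7/40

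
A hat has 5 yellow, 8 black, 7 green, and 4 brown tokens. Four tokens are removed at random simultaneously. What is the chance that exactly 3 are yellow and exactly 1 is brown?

20/5313

Unordered draws without replacement: count favorable combinations over C(24,4).
Favorable = C(5,3) · C(8,0) · C(7,0) · C(4,1) = 40; total = C(24,4) = 10626.
P = 40/10626 = 20/5313 ≈ 0.0038.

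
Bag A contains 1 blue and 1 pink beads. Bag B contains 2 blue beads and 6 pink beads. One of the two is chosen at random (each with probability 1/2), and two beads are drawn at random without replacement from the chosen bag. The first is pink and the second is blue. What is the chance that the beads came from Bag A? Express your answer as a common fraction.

P(E | Bag A) = 1/2; P(E | Bag B) = 3/14.
P(E) = 1/2·1/2 + 1/2·3/14 = 5/14.
By Bayes' rule, P(Bag A | E) = 1/4 / 5/14 = 7/10 ≈ 0.7000.

7/10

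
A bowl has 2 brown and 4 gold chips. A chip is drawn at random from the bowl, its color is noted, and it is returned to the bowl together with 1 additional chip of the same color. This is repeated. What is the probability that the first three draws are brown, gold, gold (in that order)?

Track the composition after each reinforcement of +1.
P = (2/6) · (4/7) · (5/8) = 5/42 ≈ 0.1190.

5/42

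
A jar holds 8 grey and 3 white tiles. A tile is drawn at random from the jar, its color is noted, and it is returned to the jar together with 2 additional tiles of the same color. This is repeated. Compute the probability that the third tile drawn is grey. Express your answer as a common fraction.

8/11

Sum over the four possibilities for the first two draws (grey/not-grey each), tracking how the grey count and total change by +2 per draw.
P(third is grey) = 8/11 ≈ 0.7273. (In a Pólya urn every draw has the same marginal probability 8/11.)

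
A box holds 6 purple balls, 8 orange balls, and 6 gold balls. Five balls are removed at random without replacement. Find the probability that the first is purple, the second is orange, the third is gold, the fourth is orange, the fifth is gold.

7/1292

Multiply the conditional probability of each draw in order, without replacement, so each draw removes one from its color and from the total.
P = (6/20) · (8/19) · (6/18) · (7/17) · (5/16) = 7/1292 ≈ 0.0054.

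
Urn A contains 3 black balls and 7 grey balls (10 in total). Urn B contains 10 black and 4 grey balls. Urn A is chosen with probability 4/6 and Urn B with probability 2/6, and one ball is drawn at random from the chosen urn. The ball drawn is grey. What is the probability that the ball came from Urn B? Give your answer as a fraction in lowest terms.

P(grey | Urn A) = 7/10; P(grey | Urn B) = 2/7.
P(grey) = 2/3·7/10 + 1/3·2/7 = 59/105.
By Bayes' rule, P(Urn B | grey) = 2/21 / 59/105 = 10/59 ≈ 0.1695.

10/59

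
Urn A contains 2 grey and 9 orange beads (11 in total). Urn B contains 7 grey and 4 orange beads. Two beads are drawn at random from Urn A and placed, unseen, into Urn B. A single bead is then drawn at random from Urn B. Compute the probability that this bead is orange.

Condition on how many of the transferred beads are orange (from Urn A: 9 orange of 11; then Urn B has 13 total).
  0 orange: C(9,0)C(2,2)/C(11,2) = 1/55; then P = 4/13
  1 orange: C(9,1)C(2,1)/C(11,2) = 18/55; then P = 5/13
  2 orange: C(9,2)C(2,0)/C(11,2) = 36/55; then P = 6/13
P(orange from Urn B) = 62/143 ≈ 0.4336.

62/143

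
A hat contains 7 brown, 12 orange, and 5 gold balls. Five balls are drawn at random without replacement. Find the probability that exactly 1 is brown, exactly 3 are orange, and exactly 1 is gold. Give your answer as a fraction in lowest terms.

Unordered draws without replacement: count favorable combinations over C(24,5).
Favorable = C(7,1) · C(12,3) · C(5,1) = 7700; total = C(24,5) = 42504.
P = 7700/42504 = 25/138 ≈ 0.1812.

25/138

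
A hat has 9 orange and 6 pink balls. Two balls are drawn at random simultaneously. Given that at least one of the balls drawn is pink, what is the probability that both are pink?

5/23

P(both pink) = C(6,2)/C(15,2) = 1/7; P(at least one pink) = 1 − C(9,2)/C(15,2) = 23/35.
Since 'both pink' ⊆ 'at least one pink', P(both | at least one) = 1/7 / 23/35 = 5/23 ≈ 0.2174.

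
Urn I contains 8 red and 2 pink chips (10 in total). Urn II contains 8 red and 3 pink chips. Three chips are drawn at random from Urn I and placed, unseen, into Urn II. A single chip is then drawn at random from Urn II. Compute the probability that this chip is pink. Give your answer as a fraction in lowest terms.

Condition on how many of the transferred chips are pink (from Urn I: 2 pink of 10; then Urn II has 14 total).
  0 pink: C(2,0)C(8,3)/C(10,3) = 7/15; then P = 3/14
  1 pink: C(2,1)C(8,2)/C(10,3) = 7/15; then P = 4/14
  2 pink: C(2,2)C(8,1)/C(10,3) = 1/15; then P = 5/14
P(pink from Urn II) = 9/35 ≈ 0.2571.

9/35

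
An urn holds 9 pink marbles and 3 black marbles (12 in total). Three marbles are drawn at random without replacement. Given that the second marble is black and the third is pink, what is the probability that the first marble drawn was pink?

4/5

P(first=pink and the second marble is black and the third is pink) = (9/12)·(3/11)·(8/10) = 9/55.
P(E) = Σ over first color = 9/55 + 9/220 = 9/44.
By Bayes, P(first=pink | E) = 9/55 / 9/44 = 4/5 ≈ 0.8000.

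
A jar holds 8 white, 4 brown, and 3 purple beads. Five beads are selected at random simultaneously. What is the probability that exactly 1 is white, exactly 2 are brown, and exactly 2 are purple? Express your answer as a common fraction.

Unordered draws without replacement: count favorable combinations over C(15,5).
Favorable = C(8,1) · C(4,2) · C(3,2) = 144; total = C(15,5) = 3003.
P = 144/3003 = 48/1001 ≈ 0.0480.

48/1001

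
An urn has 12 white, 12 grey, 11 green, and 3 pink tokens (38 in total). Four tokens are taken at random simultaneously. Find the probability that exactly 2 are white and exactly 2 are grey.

Unordered draws without replacement: count favorable combinations over C(38,4).
Favorable = C(12,2) · C(12,2) · C(11,0) · C(3,0) = 4356; total = C(38,4) = 73815.
P = 4356/73815 = 1452/24605 ≈ 0.0590.

1452/24605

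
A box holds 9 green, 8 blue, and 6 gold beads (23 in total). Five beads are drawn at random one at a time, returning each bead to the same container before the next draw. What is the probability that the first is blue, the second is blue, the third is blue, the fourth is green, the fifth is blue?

Multiply the conditional probability of each draw in order, with replacement (the composition resets each draw).
P = (8/23) · (8/23) · (8/23) · (9/23) · (8/23) = 36864/6436343 ≈ 0.0057.

36864/6436343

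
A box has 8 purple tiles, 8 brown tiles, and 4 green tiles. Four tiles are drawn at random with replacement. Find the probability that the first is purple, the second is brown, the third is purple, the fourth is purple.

Multiply the conditional probability of each draw in order, with replacement (the composition resets each draw).
P = (8/20) · (8/20) · (8/20) · (8/20) = 16/625 ≈ 0.0256.

16/625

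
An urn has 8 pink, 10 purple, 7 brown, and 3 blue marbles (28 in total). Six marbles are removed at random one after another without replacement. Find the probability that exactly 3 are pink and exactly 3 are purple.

Unordered draws without replacement: count favorable combinations over C(28,6).
Favorable = C(8,3) · C(10,3) · C(7,0) · C(3,0) = 6720; total = C(28,6) = 376740.
P = 6720/376740 = 16/897 ≈ 0.0178.

16/897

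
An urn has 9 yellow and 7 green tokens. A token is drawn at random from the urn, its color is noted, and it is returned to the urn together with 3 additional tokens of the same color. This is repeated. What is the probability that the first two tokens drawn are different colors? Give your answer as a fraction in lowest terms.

63/152

Either yellow then green, or green then yellow; after the first draw the total is 19.
P = (9/16)·(7/19) + (7/16)·(9/19) = 63/152 ≈ 0.4145.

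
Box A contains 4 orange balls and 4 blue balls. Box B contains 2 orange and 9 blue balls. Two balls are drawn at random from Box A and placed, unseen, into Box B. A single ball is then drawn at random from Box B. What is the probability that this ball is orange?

Condition on how many of the transferred balls are orange (from Box A: 4 orange of 8; then Box B has 13 total).
  0 orange: C(4,0)C(4,2)/C(8,2) = 3/14; then P = 2/13
  1 orange: C(4,1)C(4,1)/C(8,2) = 4/7; then P = 3/13
  2 orange: C(4,2)C(4,0)/C(8,2) = 3/14; then P = 4/13
P(orange from Box B) = 3/13 ≈ 0.2308.

3/13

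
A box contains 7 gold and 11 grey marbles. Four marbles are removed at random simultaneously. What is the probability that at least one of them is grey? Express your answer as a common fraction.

Use the complement: P(at least one grey) = 1 − P(no grey).
P(none) = C(7,4)/C(18,4) = 35/3060.
So P = 1 − 35/3060 = 605/612 ≈ 0.9886.

605/612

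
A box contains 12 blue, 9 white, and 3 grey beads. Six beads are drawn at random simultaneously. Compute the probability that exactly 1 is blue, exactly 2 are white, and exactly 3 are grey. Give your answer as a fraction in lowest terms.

Unordered draws without replacement: count favorable combinations over C(24,6).
Favorable = C(12,1) · C(9,2) · C(3,3) = 432; total = C(24,6) = 134596.
P = 432/134596 = 108/33649 ≈ 0.0032.

108/33649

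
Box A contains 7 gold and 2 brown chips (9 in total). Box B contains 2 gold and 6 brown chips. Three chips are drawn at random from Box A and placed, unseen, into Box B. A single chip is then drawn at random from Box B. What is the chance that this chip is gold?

13/33

Condition on how many of the transferred chips are gold (from Box A: 7 gold of 9; then Box B has 11 total).
  1 gold: C(7,1)C(2,2)/C(9,3) = 1/12; then P = 3/11
  2 gold: C(7,2)C(2,1)/C(9,3) = 1/2; then P = 4/11
  3 gold: C(7,3)C(2,0)/C(9,3) = 5/12; then P = 5/11
P(gold from Box B) = 13/33 ≈ 0.3939.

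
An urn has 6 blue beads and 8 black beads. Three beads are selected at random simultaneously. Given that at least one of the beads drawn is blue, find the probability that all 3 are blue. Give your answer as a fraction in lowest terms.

5/77

P(all 3 blue) = C(6,3)/C(14,3) = 5/91; P(at least one blue) = 1 − C(8,3)/C(14,3) = 11/13.
Since 'all 3 blue' ⊆ 'at least one blue', P(all 3 | at least one) = 5/91 / 11/13 = 5/77 ≈ 0.0649.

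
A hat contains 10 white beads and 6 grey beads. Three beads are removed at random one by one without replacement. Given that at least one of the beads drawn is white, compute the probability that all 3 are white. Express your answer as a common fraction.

2/9

P(all 3 white) = C(10,3)/C(16,3) = 3/14; P(at least one white) = 1 − C(6,3)/C(16,3) = 27/28.
Since 'all 3 white' ⊆ 'at least one white', P(all 3 | at least one) = 3/14 / 27/28 = 2/9 ≈ 0.2222.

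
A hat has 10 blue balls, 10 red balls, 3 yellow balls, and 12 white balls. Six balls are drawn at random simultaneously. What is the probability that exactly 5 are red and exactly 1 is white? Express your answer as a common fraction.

54/28985

Unordered draws without replacement: count favorable combinations over C(35,6).
Favorable = C(10,0) · C(10,5) · C(3,0) · C(12,1) = 3024; total = C(35,6) = 1623160.
P = 3024/1623160 = 54/28985 ≈ 0.0019.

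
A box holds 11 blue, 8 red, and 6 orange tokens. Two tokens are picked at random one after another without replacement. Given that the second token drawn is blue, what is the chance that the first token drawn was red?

P(first=red and the second token drawn is blue) = (8/25)·(11/24) = 11/75.
P(the second token drawn is blue) = Σ over first color = 11/60 + 11/75 + 11/100 = 11/25.
By Bayes, P(first=red | the second token drawn is blue) = 11/75 / 11/25 = 1/3 ≈ 0.3333.

1/3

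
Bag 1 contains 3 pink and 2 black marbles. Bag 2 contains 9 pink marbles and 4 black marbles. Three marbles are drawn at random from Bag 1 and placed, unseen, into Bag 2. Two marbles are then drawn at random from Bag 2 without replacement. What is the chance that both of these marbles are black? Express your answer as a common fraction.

Condition on how many of the transferred marbles are black (from Bag 1: 2 black of 5; then Bag 2 has 16 total).
  0 black: C(2,0)C(3,3)/C(5,3) = 1/10; then P = C(4,2)/C(16,2) = 1/20
  1 black: C(2,1)C(3,2)/C(5,3) = 3/5; then P = C(5,2)/C(16,2) = 1/12
  2 black: C(2,2)C(3,1)/C(5,3) = 3/10; then P = C(6,2)/C(16,2) = 1/8
P(both black) = 37/400 ≈ 0.0925.

37/400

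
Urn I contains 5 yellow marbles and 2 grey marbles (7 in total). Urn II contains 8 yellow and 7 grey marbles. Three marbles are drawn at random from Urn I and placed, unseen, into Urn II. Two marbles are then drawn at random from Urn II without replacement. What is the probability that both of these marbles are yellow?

326/1071

Condition on how many of the transferred marbles are yellow (from Urn I: 5 yellow of 7; then Urn II has 18 total).
  1 yellow: C(5,1)C(2,2)/C(7,3) = 1/7; then P = C(9,2)/C(18,2) = 4/17
  2 yellow: C(5,2)C(2,1)/C(7,3) = 4/7; then P = C(10,2)/C(18,2) = 5/17
  3 yellow: C(5,3)C(2,0)/C(7,3) = 2/7; then P = C(11,2)/C(18,2) = 55/153
P(both yellow) = 326/1071 ≈ 0.3044.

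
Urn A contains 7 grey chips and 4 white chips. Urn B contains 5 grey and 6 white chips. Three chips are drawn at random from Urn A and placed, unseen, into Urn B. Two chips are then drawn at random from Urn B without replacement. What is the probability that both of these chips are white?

1203/5005

Condition on how many of the transferred chips are white (from Urn A: 4 white of 11; then Urn B has 14 total).
  0 white: C(4,0)C(7,3)/C(11,3) = 7/33; then P = C(6,2)/C(14,2) = 15/91
  1 white: C(4,1)C(7,2)/C(11,3) = 28/55; then P = C(7,2)/C(14,2) = 3/13
  2 white: C(4,2)C(7,1)/C(11,3) = 14/55; then P = C(8,2)/C(14,2) = 4/13
  3 white: C(4,3)C(7,0)/C(11,3) = 4/165; then P = C(9,2)/C(14,2) = 36/91
P(both white) = 1203/5005 ≈ 0.2404.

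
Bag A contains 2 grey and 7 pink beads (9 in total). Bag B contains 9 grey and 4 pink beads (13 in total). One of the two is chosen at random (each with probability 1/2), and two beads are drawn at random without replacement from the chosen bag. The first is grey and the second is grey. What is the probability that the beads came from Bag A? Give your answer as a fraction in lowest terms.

P(E | Bag A) = 1/36; P(E | Bag B) = 6/13.
P(E) = 1/2·1/36 + 1/2·6/13 = 229/936.
By Bayes' rule, P(Bag A | E) = 1/72 / 229/936 = 13/229 ≈ 0.0568.

13/229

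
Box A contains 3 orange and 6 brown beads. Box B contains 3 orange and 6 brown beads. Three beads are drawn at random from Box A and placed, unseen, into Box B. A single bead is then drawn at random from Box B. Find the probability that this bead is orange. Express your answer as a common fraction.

1/3

Condition on how many of the transferred beads are orange (from Box A: 3 orange of 9; then Box B has 12 total).
  0 orange: C(3,0)C(6,3)/C(9,3) = 5/21; then P = 3/12
  1 orange: C(3,1)C(6,2)/C(9,3) = 15/28; then P = 4/12
  2 orange: C(3,2)C(6,1)/C(9,3) = 3/14; then P = 5/12
  3 orange: C(3,3)C(6,0)/C(9,3) = 1/84; then P = 6/12
P(orange from Box B) = 1/3 ≈ 0.3333.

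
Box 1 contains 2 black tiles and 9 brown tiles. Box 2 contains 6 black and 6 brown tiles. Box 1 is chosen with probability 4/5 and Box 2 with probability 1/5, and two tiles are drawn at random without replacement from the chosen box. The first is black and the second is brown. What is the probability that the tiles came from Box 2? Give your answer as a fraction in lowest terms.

P(E | Box 1) = 9/55; P(E | Box 2) = 3/11.
P(E) = 4/5·9/55 + 1/5·3/11 = 51/275.
By Bayes' rule, P(Box 2 | E) = 3/55 / 51/275 = 5/17 ≈ 0.2941.

5/17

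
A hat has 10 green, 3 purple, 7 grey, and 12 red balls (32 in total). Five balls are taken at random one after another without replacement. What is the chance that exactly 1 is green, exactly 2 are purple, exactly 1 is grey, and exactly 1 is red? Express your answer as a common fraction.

45/3596

Unordered draws without replacement: count favorable combinations over C(32,5).
Favorable = C(10,1) · C(3,2) · C(7,1) · C(12,1) = 2520; total = C(32,5) = 201376.
P = 2520/201376 = 45/3596 ≈ 0.0125.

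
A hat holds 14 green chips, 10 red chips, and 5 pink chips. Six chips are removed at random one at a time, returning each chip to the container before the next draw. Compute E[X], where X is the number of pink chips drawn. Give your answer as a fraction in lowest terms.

By linearity of expectation, E[X] = Σ P(draw i is pink); each independent draw has P(pink) = 5/29.
E[X] = 6 · 5/29 = 30/29 ≈ 1.0345.

30/29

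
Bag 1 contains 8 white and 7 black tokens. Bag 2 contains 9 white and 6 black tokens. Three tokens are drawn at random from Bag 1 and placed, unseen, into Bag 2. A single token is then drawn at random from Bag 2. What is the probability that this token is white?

Condition on how many of the transferred tokens are white (from Bag 1: 8 white of 15; then Bag 2 has 18 total).
  0 white: C(8,0)C(7,3)/C(15,3) = 1/13; then P = 9/18
  1 white: C(8,1)C(7,2)/C(15,3) = 24/65; then P = 10/18
  2 white: C(8,2)C(7,1)/C(15,3) = 28/65; then P = 11/18
  3 white: C(8,3)C(7,0)/C(15,3) = 8/65; then P = 12/18
P(white from Bag 2) = 53/90 ≈ 0.5889.

53/90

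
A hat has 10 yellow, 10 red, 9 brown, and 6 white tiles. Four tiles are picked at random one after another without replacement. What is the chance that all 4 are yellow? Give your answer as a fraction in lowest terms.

Unordered draws without replacement: count favorable combinations over C(35,4).
Favorable = C(10,4) · C(10,0) · C(9,0) · C(6,0) = 210; total = C(35,4) = 52360.
P = 210/52360 = 3/748 ≈ 0.0040.

3/748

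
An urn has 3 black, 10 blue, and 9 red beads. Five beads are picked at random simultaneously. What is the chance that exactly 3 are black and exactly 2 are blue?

Unordered draws without replacement: count favorable combinations over C(22,5).
Favorable = C(3,3) · C(10,2) · C(9,0) = 45; total = C(22,5) = 26334.
P = 45/26334 = 5/2926 ≈ 0.0017.

5/2926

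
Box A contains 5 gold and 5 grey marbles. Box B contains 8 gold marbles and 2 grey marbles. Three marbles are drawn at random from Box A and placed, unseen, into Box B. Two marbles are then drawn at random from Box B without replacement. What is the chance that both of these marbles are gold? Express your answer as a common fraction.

Condition on how many of the transferred marbles are gold (from Box A: 5 gold of 10; then Box B has 13 total).
  0 gold: C(5,0)C(5,3)/C(10,3) = 1/12; then P = C(8,2)/C(13,2) = 14/39
  1 gold: C(5,1)C(5,2)/C(10,3) = 5/12; then P = C(9,2)/C(13,2) = 6/13
  2 gold: C(5,2)C(5,1)/C(10,3) = 5/12; then P = C(10,2)/C(13,2) = 15/26
  3 gold: C(5,3)C(5,0)/C(10,3) = 1/12; then P = C(11,2)/C(13,2) = 55/78
P(both gold) = 61/117 ≈ 0.5214.

61/117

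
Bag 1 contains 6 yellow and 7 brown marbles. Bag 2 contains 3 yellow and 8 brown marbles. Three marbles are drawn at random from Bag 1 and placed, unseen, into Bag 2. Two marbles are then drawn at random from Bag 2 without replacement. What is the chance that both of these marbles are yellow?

Condition on how many of the transferred marbles are yellow (from Bag 1: 6 yellow of 13; then Bag 2 has 14 total).
  0 yellow: C(6,0)C(7,3)/C(13,3) = 35/286; then P = C(3,2)/C(14,2) = 3/91
  1 yellow: C(6,1)C(7,2)/C(13,3) = 63/143; then P = C(4,2)/C(14,2) = 6/91
  2 yellow: C(6,2)C(7,1)/C(13,3) = 105/286; then P = C(5,2)/C(14,2) = 10/91
  3 yellow: C(6,3)C(7,0)/C(13,3) = 10/143; then P = C(6,2)/C(14,2) = 15/91
P(both yellow) = 201/2366 ≈ 0.0850.

201/2366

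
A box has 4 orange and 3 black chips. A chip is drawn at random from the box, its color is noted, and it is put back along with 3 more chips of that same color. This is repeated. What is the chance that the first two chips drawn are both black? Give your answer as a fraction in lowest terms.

9/35

After a black draw the box holds 6 black out of 10.
P = (3/7)·(6/10) = 9/35 ≈ 0.2571.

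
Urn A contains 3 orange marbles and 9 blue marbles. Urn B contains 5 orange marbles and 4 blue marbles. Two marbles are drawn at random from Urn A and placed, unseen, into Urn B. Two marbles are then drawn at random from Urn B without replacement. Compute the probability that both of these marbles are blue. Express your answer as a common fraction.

Condition on how many of the transferred marbles are blue (from Urn A: 9 blue of 12; then Urn B has 11 total).
  0 blue: C(9,0)C(3,2)/C(12,2) = 1/22; then P = C(4,2)/C(11,2) = 6/55
  1 blue: C(9,1)C(3,1)/C(12,2) = 9/22; then P = C(5,2)/C(11,2) = 2/11
  2 blue: C(9,2)C(3,0)/C(12,2) = 6/11; then P = C(6,2)/C(11,2) = 3/11
P(both blue) = 138/605 ≈ 0.2281.

138/605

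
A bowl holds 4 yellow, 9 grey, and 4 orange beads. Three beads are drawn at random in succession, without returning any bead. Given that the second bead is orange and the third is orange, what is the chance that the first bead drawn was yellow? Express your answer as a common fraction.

4/15

P(first=yellow and the second bead is orange and the third is orange) = (4/17)·(4/16)·(3/15) = 1/85.
P(E) = Σ over first color = 1/85 + 9/340 + 1/170 = 3/68.
By Bayes, P(first=yellow | E) = 1/85 / 3/68 = 4/15 ≈ 0.2667.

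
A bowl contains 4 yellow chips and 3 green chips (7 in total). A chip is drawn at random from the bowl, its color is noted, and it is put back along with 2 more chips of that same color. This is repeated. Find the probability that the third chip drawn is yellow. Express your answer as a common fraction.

Sum over the four possibilities for the first two draws (yellow/not-yellow each), tracking how the yellow count and total change by +2 per draw.
P(third is yellow) = 4/7 ≈ 0.5714. (In a Pólya urn every draw has the same marginal probability 4/7.)

4/7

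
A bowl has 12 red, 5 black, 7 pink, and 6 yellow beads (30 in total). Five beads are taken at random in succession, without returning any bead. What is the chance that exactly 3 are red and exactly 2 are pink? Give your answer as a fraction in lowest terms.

110/3393

Unordered draws without replacement: count favorable combinations over C(30,5).
Favorable = C(12,3) · C(5,0) · C(7,2) · C(6,0) = 4620; total = C(30,5) = 142506.
P = 4620/142506 = 110/3393 ≈ 0.0324.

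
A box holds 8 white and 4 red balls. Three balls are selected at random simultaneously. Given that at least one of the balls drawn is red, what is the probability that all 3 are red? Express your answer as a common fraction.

1/41

P(all 3 red) = C(4,3)/C(12,3) = 1/55; P(at least one red) = 1 − C(8,3)/C(12,3) = 41/55.
Since 'all 3 red' ⊆ 'at least one red', P(all 3 | at least one) = 1/55 / 41/55 = 1/41 ≈ 0.0244.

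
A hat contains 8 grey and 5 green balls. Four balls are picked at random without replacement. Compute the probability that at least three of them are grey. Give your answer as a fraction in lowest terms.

70/143

Sum the hypergeometric tail for j = 3,…,4 grey balls.
Favorable = C(8,3)·C(5,1) + C(8,4)·C(5,0) = 350; total = C(13,4) = 715.
P = 350/715 = 70/143 ≈ 0.4895.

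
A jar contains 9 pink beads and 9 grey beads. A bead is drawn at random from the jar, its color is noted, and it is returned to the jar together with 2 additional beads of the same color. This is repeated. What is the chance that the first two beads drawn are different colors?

9/20

Either grey then pink, or pink then grey; after the first draw the total is 20.
P = (9/18)·(9/20) + (9/18)·(9/20) = 9/20 ≈ 0.4500.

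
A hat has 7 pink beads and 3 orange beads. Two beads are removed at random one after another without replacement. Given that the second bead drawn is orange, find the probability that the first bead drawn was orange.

P(first=orange and the second bead drawn is orange) = (3/10)·(2/9) = 1/15.
P(the second bead drawn is orange) = Σ over first color = 7/30 + 1/15 = 3/10.
By Bayes, P(first=orange | the second bead drawn is orange) = 1/15 / 3/10 = 2/9 ≈ 0.2222.

2/9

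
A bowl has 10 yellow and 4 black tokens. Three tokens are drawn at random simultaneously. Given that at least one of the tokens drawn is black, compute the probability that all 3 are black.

1/61

P(all 3 black) = C(4,3)/C(14,3) = 1/91; P(at least one black) = 1 − C(10,3)/C(14,3) = 61/91.
Since 'all 3 black' ⊆ 'at least one black', P(all 3 | at least one) = 1/91 / 61/91 = 1/61 ≈ 0.0164.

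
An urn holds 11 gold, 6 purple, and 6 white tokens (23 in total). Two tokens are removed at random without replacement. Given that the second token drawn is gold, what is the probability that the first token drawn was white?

P(first=white and the second token drawn is gold) = (6/23)·(11/22) = 3/23.
P(the second token drawn is gold) = Σ over first color = 5/23 + 3/23 + 3/23 = 11/23.
By Bayes, P(first=white | the second token drawn is gold) = 3/23 / 11/23 = 3/11 ≈ 0.2727.

3/11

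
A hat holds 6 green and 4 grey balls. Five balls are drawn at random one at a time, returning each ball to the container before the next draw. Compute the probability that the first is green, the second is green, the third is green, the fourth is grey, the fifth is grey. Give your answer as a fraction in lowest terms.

108/3125

Multiply the conditional probability of each draw in order, with replacement (the composition resets each draw).
P = (6/10) · (6/10) · (6/10) · (4/10) · (4/10) = 108/3125 ≈ 0.0346.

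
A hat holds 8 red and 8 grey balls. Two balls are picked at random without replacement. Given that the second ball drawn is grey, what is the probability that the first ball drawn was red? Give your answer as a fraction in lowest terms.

P(first=red and the second ball drawn is grey) = (8/16)·(8/15) = 4/15.
P(the second ball drawn is grey) = Σ over first color = 4/15 + 7/30 = 1/2.
By Bayes, P(first=red | the second ball drawn is grey) = 4/15 / 1/2 = 8/15 ≈ 0.5333.

8/15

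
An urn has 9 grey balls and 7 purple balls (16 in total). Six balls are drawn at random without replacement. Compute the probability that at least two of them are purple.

503/572

Sum the hypergeometric tail for j = 2,…,6 purple balls.
Favorable = C(7,2)·C(9,4) + C(7,3)·C(9,3) + C(7,4)·C(9,2) + C(7,5)·C(9,1) + C(7,6)·C(9,0) = 7042; total = C(16,6) = 8008.
P = 7042/8008 = 503/572 ≈ 0.8794.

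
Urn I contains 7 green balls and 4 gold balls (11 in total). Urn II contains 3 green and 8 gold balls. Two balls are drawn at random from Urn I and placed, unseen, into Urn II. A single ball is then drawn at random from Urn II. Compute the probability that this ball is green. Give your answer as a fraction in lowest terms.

Condition on how many of the transferred balls are green (from Urn I: 7 green of 11; then Urn II has 13 total).
  0 green: C(7,0)C(4,2)/C(11,2) = 6/55; then P = 3/13
  1 green: C(7,1)C(4,1)/C(11,2) = 28/55; then P = 4/13
  2 green: C(7,2)C(4,0)/C(11,2) = 21/55; then P = 5/13
P(green from Urn II) = 47/143 ≈ 0.3287.

47/143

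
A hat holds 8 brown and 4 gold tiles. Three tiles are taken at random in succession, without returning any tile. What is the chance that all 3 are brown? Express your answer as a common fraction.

14/55

Unordered draws without replacement: count favorable combinations over C(12,3).
Favorable = C(8,3) · C(4,0) = 56; total = C(12,3) = 220.
P = 56/220 = 14/55 ≈ 0.2545.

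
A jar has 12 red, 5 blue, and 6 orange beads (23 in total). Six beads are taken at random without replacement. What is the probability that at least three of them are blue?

Sum the hypergeometric tail for j = 3,…,5 blue beads.
Favorable = C(5,3)·C(18,3) + C(5,4)·C(18,2) + C(5,5)·C(18,1) = 8943; total = C(23,6) = 100947.
P = 8943/100947 = 271/3059 ≈ 0.0886.

271/3059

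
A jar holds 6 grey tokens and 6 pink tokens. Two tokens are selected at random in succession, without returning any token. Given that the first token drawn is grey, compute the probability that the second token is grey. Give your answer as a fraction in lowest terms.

5/11

After removing 1 grey, the jar has 5 grey out of 11 remaining.
P(second is grey | given) = 5/11 ≈ 0.4545.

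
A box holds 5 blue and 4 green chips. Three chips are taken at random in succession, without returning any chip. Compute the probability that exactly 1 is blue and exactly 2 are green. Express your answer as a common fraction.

Unordered draws without replacement: count favorable combinations over C(9,3).
Favorable = C(5,1) · C(4,2) = 30; total = C(9,3) = 84.
P = 30/84 = 5/14 ≈ 0.3571.

5/14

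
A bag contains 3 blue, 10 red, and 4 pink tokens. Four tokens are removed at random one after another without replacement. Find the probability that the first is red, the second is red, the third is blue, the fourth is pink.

Multiply the conditional probability of each draw in order, without replacement, so each draw removes one from its color and from the total.
P = (10/17) · (9/16) · (3/15) · (4/14) = 9/476 ≈ 0.0189.

9/476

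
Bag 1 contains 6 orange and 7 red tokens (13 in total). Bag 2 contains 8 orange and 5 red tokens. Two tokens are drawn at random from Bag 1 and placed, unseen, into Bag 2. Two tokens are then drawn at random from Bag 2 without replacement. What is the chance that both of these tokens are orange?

Condition on how many of the transferred tokens are orange (from Bag 1: 6 orange of 13; then Bag 2 has 15 total).
  0 orange: C(6,0)C(7,2)/C(13,2) = 7/26; then P = C(8,2)/C(15,2) = 4/15
  1 orange: C(6,1)C(7,1)/C(13,2) = 7/13; then P = C(9,2)/C(15,2) = 12/35
  2 orange: C(6,2)C(7,0)/C(13,2) = 5/26; then P = C(10,2)/C(15,2) = 3/7
P(both orange) = 185/546 ≈ 0.3388.

185/546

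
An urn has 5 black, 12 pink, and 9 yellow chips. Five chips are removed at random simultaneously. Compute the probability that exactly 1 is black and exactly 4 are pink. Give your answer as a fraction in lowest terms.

Unordered draws without replacement: count favorable combinations over C(26,5).
Favorable = C(5,1) · C(12,4) · C(9,0) = 2475; total = C(26,5) = 65780.
P = 2475/65780 = 45/1196 ≈ 0.0376.

45/1196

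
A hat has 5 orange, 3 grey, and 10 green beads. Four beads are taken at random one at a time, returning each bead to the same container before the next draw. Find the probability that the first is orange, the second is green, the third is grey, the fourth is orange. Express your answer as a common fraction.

125/17496

Multiply the conditional probability of each draw in order, with replacement (the composition resets each draw).
P = (5/18) · (10/18) · (3/18) · (5/18) = 125/17496 ≈ 0.0071.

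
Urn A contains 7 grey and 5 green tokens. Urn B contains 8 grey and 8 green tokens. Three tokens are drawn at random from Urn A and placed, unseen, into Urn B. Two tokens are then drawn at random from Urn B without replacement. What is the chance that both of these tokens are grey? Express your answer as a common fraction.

105/418

Condition on how many of the transferred tokens are grey (from Urn A: 7 grey of 12; then Urn B has 19 total).
  0 grey: C(7,0)C(5,3)/C(12,3) = 1/22; then P = C(8,2)/C(19,2) = 28/171
  1 grey: C(7,1)C(5,2)/C(12,3) = 7/22; then P = C(9,2)/C(19,2) = 4/19
  2 grey: C(7,2)C(5,1)/C(12,3) = 21/44; then P = C(10,2)/C(19,2) = 5/19
  3 grey: C(7,3)C(5,0)/C(12,3) = 7/44; then P = C(11,2)/C(19,2) = 55/171
P(both grey) = 105/418 ≈ 0.2512.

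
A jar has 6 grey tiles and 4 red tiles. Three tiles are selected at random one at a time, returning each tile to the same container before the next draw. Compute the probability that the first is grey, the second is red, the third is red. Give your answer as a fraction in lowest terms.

Multiply the conditional probability of each draw in order, with replacement (the composition resets each draw).
P = (6/10) · (4/10) · (4/10) = 12/125 ≈ 0.0960.

12/125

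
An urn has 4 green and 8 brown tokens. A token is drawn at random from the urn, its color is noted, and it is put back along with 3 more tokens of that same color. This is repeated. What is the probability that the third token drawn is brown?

Sum over the four possibilities for the first two draws (brown/not-brown each), tracking how the brown count and total change by +3 per draw.
P(third is brown) = 2/3 ≈ 0.6667. (In a Pólya urn every draw has the same marginal probability 8/12.)

2/3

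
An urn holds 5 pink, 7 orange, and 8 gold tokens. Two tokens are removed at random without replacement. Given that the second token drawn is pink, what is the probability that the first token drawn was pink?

4/19

P(first=pink and the second token drawn is pink) = (5/20)·(4/19) = 1/19.
P(the second token drawn is pink) = Σ over first color = 1/19 + 7/76 + 2/19 = 1/4.
By Bayes, P(first=pink | the second token drawn is pink) = 1/19 / 1/4 = 4/19 ≈ 0.2105.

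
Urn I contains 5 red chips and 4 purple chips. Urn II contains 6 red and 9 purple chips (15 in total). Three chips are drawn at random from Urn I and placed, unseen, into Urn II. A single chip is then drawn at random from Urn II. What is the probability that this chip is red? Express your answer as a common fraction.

23/54

Condition on how many of the transferred chips are red (from Urn I: 5 red of 9; then Urn II has 18 total).
  0 red: C(5,0)C(4,3)/C(9,3) = 1/21; then P = 6/18
  1 red: C(5,1)C(4,2)/C(9,3) = 5/14; then P = 7/18
  2 red: C(5,2)C(4,1)/C(9,3) = 10/21; then P = 8/18
  3 red: C(5,3)C(4,0)/C(9,3) = 5/42; then P = 9/18
P(red from Urn II) = 23/54 ≈ 0.4259.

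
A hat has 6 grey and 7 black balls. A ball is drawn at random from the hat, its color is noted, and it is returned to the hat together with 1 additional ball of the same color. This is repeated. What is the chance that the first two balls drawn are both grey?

3/13

After a grey draw the hat holds 7 grey out of 14.
P = (6/13)·(7/14) = 3/13 ≈ 0.2308.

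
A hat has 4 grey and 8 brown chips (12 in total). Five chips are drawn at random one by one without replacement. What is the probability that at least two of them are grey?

19/33

Sum the hypergeometric tail for j = 2,…,4 grey chips.
Favorable = C(4,2)·C(8,3) + C(4,3)·C(8,2) + C(4,4)·C(8,1) = 456; total = C(12,5) = 792.
P = 456/792 = 19/33 ≈ 0.5758.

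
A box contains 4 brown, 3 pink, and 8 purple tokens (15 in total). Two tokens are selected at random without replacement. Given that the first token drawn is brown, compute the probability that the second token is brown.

After removing 1 brown, the box has 3 brown out of 14 remaining.
P(second is brown | given) = 3/14 ≈ 0.2143.

3/14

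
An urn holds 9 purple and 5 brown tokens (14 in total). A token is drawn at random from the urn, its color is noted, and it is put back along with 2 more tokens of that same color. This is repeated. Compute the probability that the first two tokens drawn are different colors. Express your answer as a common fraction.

45/112

Either brown then purple, or purple then brown; after the first draw the total is 16.
P = (5/14)·(9/16) + (9/14)·(5/16) = 45/112 ≈ 0.4018.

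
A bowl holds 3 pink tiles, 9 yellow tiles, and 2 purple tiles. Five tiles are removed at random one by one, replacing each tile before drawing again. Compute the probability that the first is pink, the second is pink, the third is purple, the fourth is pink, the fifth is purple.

27/134456

Multiply the conditional probability of each draw in order, with replacement (the composition resets each draw).
P = (3/14) · (3/14) · (2/14) · (3/14) · (2/14) = 27/134456 ≈ 0.0002.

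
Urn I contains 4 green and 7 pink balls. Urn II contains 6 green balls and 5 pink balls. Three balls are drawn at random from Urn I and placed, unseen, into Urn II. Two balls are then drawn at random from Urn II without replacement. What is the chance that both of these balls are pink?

Condition on how many of the transferred balls are pink (from Urn I: 7 pink of 11; then Urn II has 14 total).
  0 pink: C(7,0)C(4,3)/C(11,3) = 4/165; then P = C(5,2)/C(14,2) = 10/91
  1 pink: C(7,1)C(4,2)/C(11,3) = 14/55; then P = C(6,2)/C(14,2) = 15/91
  2 pink: C(7,2)C(4,1)/C(11,3) = 28/55; then P = C(7,2)/C(14,2) = 3/13
  3 pink: C(7,3)C(4,0)/C(11,3) = 7/33; then P = C(8,2)/C(14,2) = 4/13
P(both pink) = 1138/5005 ≈ 0.2274.

1138/5005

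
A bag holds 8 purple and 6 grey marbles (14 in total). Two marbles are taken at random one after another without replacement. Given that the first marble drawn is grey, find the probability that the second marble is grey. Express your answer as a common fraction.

After removing 1 grey, the bag has 5 grey out of 13 remaining.
P(second is grey | given) = 5/13 ≈ 0.3846.

5/13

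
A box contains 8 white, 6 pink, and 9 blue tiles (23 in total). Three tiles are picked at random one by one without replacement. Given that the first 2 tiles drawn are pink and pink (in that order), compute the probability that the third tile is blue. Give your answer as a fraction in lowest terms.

After removing 2 pink, the box has 9 blue out of 21 remaining.
P(third is blue | given) = 9/21 = 3/7 ≈ 0.4286.

3/7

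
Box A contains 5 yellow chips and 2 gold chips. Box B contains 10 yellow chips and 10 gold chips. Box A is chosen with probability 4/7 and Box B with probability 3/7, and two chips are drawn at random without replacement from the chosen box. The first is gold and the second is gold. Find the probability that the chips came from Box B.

567/719

P(E | Box A) = 1/21; P(E | Box B) = 9/38.
P(E) = 4/7·1/21 + 3/7·9/38 = 719/5586.
By Bayes' rule, P(Box B | E) = 27/266 / 719/5586 = 567/719 ≈ 0.7886.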